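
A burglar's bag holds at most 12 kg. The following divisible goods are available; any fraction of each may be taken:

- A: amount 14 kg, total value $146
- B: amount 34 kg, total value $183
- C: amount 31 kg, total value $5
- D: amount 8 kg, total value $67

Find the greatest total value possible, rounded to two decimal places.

125.14

Take in order of value per unit:
- A (146/14 per unit): 12 of 14 → value 12×146/14 = 125.1429, running total 125.14
Total 125.14.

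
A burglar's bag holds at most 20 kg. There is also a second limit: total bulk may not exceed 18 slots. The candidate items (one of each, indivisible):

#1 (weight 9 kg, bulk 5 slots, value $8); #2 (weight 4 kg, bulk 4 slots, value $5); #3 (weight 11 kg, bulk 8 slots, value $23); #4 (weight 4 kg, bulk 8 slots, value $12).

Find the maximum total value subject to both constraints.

Feasible sets respecting both limits:
- #3+#4: weight 15, bulk 16, value 35
- #1+#3: weight 20, bulk 13, value 31
- #2+#3: weight 15, bulk 12, value 28
- #1+#2+#4: weight 17, bulk 17, value 25
Best: $35.

$35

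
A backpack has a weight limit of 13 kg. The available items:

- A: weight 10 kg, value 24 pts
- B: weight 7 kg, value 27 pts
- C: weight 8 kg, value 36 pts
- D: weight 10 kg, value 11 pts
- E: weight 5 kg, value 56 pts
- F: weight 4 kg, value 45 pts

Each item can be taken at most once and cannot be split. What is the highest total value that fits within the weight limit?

Check high-value combinations within 13 kg:
- E+F: weight 5+4=9, value 56+45=101
- C+E: weight 8+5=13, value 36+56=92
- B+E: weight 7+5=12, value 27+56=83
- C+F: weight 8+4=12, value 36+45=81
Best: 101 pts.

101 pts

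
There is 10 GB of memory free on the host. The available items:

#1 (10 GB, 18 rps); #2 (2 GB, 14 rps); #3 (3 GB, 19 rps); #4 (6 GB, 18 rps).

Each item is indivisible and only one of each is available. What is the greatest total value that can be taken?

37 rps

This is a 0/1 knapsack; check combinations near the capacity.
- #3+#4: memory 3+6=9, value 19+18=37
- #2+#3: memory 2+3=5, value 14+19=33
- #2+#4: memory 2+6=8, value 14+18=32
- #3: memory 3, value 19
- #4: memory 6, value 18
Best: 37 rps.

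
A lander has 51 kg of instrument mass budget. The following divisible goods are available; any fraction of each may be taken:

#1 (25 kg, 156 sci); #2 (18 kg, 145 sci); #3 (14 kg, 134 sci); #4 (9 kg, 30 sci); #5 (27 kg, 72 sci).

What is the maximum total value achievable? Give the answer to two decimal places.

Take in order of value per unit:
- #3 (134/14 per unit): all 14 → value 134, running total 134.00
- #2 (145/18 per unit): all 18 → value 145, running total 279.00
- #1 (156/25 per unit): 19 of 25 → value 19×156/25 = 118.5600, running total 397.56
Total 397.56.

397.56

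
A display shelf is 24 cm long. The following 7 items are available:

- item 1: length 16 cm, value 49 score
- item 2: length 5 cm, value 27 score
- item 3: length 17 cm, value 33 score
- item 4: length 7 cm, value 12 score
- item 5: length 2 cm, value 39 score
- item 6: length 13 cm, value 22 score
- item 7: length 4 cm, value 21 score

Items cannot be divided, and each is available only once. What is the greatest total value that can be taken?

Check high-value combinations within 24 cm:
- item 1+item 2+item 5: length 16+5+2=23, value 49+27+39=115
- item 1+item 5+item 7: length 16+2+4=22, value 49+39+21=109
- item 2+item 5+item 6+item 7: length 5+2+13+4=24, value 27+39+22+21=109
- item 2+item 4+item 5+item 7: length 5+7+2+4=18, value 27+12+39+21=99
- item 2+item 3+item 5: length 5+17+2=24, value 27+33+39=99
Best: 115 score.

115 score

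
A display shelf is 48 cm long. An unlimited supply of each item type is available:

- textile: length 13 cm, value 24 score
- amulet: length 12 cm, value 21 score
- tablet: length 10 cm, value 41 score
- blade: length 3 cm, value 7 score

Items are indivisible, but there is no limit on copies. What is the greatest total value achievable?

Best value-per-unit is tablet at 41/10; filling with it alone gives 4×41 = 164.
Optimal mix: 4×tablet + 2×blade → length 46, value 178.

178 score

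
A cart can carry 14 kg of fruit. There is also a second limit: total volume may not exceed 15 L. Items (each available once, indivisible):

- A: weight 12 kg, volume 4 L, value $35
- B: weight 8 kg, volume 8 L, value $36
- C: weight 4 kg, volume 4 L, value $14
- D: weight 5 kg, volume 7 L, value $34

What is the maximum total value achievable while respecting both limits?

$70

Feasible sets respecting both limits:
- B+D: weight 13, volume 15, value 70
- B+C: weight 12, volume 12, value 50
- C+D: weight 9, volume 11, value 48
Best: $70.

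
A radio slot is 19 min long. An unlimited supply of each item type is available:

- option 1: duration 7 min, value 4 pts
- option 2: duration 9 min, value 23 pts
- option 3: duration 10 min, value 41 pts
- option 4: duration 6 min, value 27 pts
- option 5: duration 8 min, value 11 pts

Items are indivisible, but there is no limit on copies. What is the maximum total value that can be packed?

81 pts

Best value-per-unit is option 4 at 27/6, and filling with it alone uses duration 3×6=18. No mix of the others beats 3×27 = 81.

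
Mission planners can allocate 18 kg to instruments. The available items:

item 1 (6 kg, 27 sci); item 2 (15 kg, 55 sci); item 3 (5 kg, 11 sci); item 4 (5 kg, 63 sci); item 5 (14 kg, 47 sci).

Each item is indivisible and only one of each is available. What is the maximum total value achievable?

Check high-value combinations within 18 kg:
- item 1+item 3+item 4: mass 6+5+5=16, value 27+11+63=101
- item 1+item 4: mass 6+5=11, value 27+63=90
- item 3+item 4: mass 5+5=10, value 11+63=74
- item 4: mass 5, value 63
- item 2: mass 15, value 55
Best: 101 sci.

101 sci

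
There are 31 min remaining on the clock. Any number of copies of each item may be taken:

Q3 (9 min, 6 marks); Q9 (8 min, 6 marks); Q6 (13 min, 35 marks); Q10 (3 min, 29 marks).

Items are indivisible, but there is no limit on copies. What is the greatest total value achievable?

Best value-per-unit is Q10 at 29/3, and filling with it alone uses time 10×3=30. No mix of the others beats 10×29 = 290.

290 marks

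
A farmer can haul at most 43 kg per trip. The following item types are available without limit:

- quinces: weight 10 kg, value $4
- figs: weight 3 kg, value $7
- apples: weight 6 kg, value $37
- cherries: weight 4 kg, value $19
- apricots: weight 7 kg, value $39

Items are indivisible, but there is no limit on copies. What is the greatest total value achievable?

$261

Best value-per-unit is apples at 37/6; filling with it alone gives 7×37 = 259.
Optimal mix: 6×apples + 1×apricots → weight 43, value 261.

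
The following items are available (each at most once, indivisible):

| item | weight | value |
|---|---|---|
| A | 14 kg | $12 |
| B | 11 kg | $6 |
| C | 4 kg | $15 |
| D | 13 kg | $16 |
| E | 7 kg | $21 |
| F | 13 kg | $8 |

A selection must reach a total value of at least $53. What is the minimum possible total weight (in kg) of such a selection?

Subsets with value ≥ 53, sorted by total weight:
- B+C+D+E: weight 35, value 58
- A+B+C+E: weight 36, value 54
- C+D+E+F: weight 37, value 60
- A+C+D+E: weight 38, value 64
Minimum weight: 35 kg.

35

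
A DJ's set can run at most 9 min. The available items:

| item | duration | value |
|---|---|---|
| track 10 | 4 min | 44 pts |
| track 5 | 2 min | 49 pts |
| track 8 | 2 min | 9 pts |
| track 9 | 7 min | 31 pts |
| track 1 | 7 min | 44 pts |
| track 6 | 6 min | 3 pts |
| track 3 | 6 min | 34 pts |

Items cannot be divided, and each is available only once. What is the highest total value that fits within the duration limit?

Check high-value combinations within 9 min:
- track 10+track 5+track 8: duration 4+2+2=8, value 44+49+9=102
- track 10+track 5: duration 4+2=6, value 44+49=93
- track 5+track 1: duration 2+7=9, value 49+44=93
- track 5+track 3: duration 2+6=8, value 49+34=83
Best: 102 pts.

102 pts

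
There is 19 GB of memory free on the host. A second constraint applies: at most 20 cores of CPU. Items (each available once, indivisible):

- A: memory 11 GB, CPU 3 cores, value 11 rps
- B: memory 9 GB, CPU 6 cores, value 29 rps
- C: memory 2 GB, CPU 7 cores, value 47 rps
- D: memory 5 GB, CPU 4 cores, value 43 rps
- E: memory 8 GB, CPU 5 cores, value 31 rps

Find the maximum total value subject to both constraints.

121 rps

Feasible sets respecting both limits:
- C+D+E: memory 15, CPU 16, value 121
- B+C+D: memory 16, CPU 17, value 119
- B+C+E: memory 19, CPU 18, value 107
Best: 121 rps.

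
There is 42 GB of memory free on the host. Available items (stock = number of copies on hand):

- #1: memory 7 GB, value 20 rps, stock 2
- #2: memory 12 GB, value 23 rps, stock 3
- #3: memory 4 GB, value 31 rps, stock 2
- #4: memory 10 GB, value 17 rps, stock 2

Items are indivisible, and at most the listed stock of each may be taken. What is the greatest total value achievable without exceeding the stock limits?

136 rps

Best selections within memory 42 and stock limits:
- 2×#1 + 2×#3 + 2×#4: memory 42, value 136
- 1×#1 + 2×#2 + 2×#3: memory 39, value 128
- 2×#1 + 1×#2 + 2×#3: memory 34, value 125
Best: 136 rps.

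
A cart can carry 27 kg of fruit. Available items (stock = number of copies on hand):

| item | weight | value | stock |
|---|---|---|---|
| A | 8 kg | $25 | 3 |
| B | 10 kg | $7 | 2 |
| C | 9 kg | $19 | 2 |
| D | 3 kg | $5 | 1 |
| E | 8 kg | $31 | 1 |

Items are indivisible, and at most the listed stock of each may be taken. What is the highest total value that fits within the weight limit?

$86

Top feasible selections:
- 2×A + 1×D + 1×E: weight 27, value 86
- 2×A + 1×E: weight 24, value 81
- 3×A + 1×D: weight 27, value 80
- 3×A: weight 24, value 75
Best: $86.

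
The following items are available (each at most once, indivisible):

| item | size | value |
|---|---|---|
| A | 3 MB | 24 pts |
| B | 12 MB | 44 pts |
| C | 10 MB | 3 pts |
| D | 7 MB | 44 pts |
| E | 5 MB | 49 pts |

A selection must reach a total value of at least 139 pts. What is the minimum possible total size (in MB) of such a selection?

Subsets with value ≥ 139, sorted by total size:
- A+B+D+E: size 27, value 161
- B+C+D+E: size 34, value 140
Minimum size: 27 MB.

27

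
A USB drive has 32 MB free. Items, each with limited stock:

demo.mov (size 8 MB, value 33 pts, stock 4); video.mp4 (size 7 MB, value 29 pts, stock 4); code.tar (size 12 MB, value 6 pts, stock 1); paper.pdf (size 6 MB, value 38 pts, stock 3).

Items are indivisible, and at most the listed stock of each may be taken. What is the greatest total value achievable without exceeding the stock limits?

172 pts

Top feasible selections:
- 2×video.mp4 + 3×paper.pdf: size 32, value 172
- 1×demo.mov + 3×paper.pdf: size 26, value 147
- 1×video.mp4 + 3×paper.pdf: size 25, value 143
Best: 172 pts.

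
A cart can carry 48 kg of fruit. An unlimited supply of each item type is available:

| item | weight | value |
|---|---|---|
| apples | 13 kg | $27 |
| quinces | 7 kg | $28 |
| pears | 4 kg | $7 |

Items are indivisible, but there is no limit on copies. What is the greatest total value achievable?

$175

Best value-per-unit is quinces at 28/7; filling with it alone gives 6×28 = 168.
Optimal mix: 6×quinces + 1×pears → weight 46, value 175.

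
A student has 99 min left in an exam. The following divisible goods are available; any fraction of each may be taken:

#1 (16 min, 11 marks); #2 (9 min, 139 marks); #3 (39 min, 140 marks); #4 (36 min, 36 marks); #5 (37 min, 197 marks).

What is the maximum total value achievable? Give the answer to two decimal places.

Take in order of value per unit:
- #2 (139/9 per unit): all 9 → value 139, running total 139.00
- #5 (197/37 per unit): all 37 → value 197, running total 336.00
- #3 (140/39 per unit): all 39 → value 140, running total 476.00
- #4 (36/36 per unit): 14 of 36 → value 14×36/36 = 14.0000, running total 490.00
Total 490.00.

490.00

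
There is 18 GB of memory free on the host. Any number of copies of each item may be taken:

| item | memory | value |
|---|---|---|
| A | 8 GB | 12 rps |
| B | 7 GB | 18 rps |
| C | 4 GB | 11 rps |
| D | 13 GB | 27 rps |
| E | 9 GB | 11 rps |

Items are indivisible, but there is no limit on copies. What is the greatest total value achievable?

Best value-per-unit is C at 11/4; filling with it alone gives 4×11 = 44.
Optimal mix: 2×B + 1×C → memory 18, value 47.

47 rps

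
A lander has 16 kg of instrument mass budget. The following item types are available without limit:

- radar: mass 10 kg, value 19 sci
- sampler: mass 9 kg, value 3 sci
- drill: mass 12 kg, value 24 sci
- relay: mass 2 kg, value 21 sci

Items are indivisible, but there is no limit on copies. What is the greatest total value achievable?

168 sci

Best value-per-unit is relay at 21/2, and filling with it alone uses mass 8×2=16. No mix of the others beats 8×21 = 168.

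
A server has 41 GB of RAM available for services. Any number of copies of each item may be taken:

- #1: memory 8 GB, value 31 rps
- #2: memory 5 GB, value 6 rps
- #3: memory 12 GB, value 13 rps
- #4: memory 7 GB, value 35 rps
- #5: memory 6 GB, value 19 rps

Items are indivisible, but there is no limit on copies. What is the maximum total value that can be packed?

194 rps

Best value-per-unit is #4 at 35/7; filling with it alone gives 5×35 = 175.
Optimal mix: 5×#4 + 1×#5 → memory 41, value 194.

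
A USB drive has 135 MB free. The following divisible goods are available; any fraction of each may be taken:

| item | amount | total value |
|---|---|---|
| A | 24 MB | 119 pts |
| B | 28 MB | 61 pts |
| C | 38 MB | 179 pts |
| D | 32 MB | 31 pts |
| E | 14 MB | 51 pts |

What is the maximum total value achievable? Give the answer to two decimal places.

Take in order of value per unit:
- A (119/24 per unit): all 24 → value 119, running total 119.00
- C (179/38 per unit): all 38 → value 179, running total 298.00
- E (51/14 per unit): all 14 → value 51, running total 349.00
- B (61/28 per unit): all 28 → value 61, running total 410.00
- D (31/32 per unit): 31 of 32 → value 31×31/32 = 30.0313, running total 440.03
Total 440.03.

440.03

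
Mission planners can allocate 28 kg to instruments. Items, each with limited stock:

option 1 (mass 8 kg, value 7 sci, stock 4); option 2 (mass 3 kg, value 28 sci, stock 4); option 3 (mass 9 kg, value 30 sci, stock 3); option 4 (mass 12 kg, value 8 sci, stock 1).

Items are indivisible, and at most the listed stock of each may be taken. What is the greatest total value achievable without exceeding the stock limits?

144 sci

Top feasible selections:
- 3×option 2 + 2×option 3: mass 27, value 144
- 4×option 2 + 1×option 3: mass 21, value 142
- 2×option 1 + 4×option 2: mass 28, value 126
- 1×option 1 + 3×option 2 + 1×option 3: mass 26, value 121
Best: 144 sci.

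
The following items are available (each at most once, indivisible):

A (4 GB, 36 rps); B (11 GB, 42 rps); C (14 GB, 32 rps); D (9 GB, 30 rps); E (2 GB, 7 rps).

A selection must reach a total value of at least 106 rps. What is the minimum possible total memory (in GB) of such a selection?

24

Subsets with value ≥ 106, sorted by total memory:
- A+B+D: memory 24, value 108
- A+B+D+E: memory 26, value 115
- A+B+C: memory 29, value 110
- A+B+C+E: memory 31, value 117
Minimum memory: 24 GB.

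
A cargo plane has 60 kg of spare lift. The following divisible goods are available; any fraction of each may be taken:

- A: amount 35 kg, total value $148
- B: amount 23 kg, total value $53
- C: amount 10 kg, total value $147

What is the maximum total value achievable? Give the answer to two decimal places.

329.57

Take in order of value per unit:
- C (147/10 per unit): all 10 → value 147, running total 147.00
- A (148/35 per unit): all 35 → value 148, running total 295.00
- B (53/23 per unit): 15 of 23 → value 15×53/23 = 34.5652, running total 329.57
Total 329.57.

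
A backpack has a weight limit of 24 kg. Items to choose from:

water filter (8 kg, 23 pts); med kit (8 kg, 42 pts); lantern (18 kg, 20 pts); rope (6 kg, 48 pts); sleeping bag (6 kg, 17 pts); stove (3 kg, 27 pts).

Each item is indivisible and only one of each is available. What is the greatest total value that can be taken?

134 pts

Check high-value combinations within 24 kg:
- med kit+rope+sleeping bag+stove: weight 8+6+6+3=23, value 42+48+17+27=134
- med kit+rope+stove: weight 8+6+3=17, value 42+48+27=117
- water filter+rope+sleeping bag+stove: weight 8+6+6+3=23, value 23+48+17+27=115
- water filter+med kit+rope: weight 8+8+6=22, value 23+42+48=113
- med kit+rope+sleeping bag: weight 8+6+6=20, value 42+48+17=107
Best: 134 pts.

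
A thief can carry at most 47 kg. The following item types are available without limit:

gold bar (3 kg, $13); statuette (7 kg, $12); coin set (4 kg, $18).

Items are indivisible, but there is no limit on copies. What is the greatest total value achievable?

$211

Best value-per-unit is coin set at 18/4; filling with it alone gives 11×18 = 198.
Optimal mix: 1×gold bar + 11×coin set → weight 47, value 211.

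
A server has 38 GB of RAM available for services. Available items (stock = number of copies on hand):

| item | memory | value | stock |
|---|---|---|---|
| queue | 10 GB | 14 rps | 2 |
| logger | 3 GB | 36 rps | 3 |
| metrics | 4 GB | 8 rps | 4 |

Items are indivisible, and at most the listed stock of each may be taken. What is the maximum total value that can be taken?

Best selections within memory 38 and stock limits:
- 1×queue + 3×logger + 4×metrics: memory 35, value 154
- 2×queue + 3×logger + 2×metrics: memory 37, value 152
Best: 154 rps.

154 rps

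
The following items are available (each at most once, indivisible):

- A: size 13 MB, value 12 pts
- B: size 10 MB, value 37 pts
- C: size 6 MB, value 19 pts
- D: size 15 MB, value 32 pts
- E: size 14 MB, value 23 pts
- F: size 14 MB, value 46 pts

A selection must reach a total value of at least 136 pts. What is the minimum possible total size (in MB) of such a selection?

Subsets with value ≥ 136, sorted by total size:
- B+D+E+F: size 53, value 138
- A+B+C+E+F: size 57, value 137
Minimum size: 53 MB.

53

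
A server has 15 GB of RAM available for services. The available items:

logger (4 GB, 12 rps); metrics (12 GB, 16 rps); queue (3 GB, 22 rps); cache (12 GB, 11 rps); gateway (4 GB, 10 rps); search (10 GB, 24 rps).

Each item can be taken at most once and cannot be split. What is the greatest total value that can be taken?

Check high-value combinations within 15 GB:
- queue+search: memory 3+10=13, value 22+24=46
- logger+queue+gateway: memory 4+3+4=11, value 12+22+10=44
- metrics+queue: memory 12+3=15, value 16+22=38
Best: 46 rps.

46 rps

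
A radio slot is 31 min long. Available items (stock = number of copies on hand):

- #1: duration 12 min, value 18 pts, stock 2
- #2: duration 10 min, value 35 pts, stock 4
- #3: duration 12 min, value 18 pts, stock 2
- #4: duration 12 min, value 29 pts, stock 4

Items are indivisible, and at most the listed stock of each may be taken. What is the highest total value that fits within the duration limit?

105 pts

Best selections within duration 31 and stock limits:
- 3×#2: duration 30, value 105
- 2×#2: duration 20, value 70
- 1×#2 + 1×#4: duration 22, value 64
- 2×#4: duration 24, value 58
Best: 105 pts.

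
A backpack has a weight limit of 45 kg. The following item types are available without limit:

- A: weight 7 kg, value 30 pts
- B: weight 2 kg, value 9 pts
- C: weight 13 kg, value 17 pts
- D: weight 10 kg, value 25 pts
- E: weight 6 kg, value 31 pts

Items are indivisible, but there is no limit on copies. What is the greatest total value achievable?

Best value-per-unit is E at 31/6; filling with it alone gives 7×31 = 217.
Optimal mix: 1×B + 7×E → weight 44, value 226.

226 pts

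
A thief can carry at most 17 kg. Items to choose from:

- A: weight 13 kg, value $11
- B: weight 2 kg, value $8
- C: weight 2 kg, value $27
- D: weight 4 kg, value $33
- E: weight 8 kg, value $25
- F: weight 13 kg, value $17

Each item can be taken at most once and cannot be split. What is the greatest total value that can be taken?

$93

Check high-value combinations within 17 kg:
- B+C+D+E: weight 2+2+4+8=16, value 8+27+33+25=93
- C+D+E: weight 2+4+8=14, value 27+33+25=85
- B+C+D: weight 2+2+4=8, value 8+27+33=68
Best: $93.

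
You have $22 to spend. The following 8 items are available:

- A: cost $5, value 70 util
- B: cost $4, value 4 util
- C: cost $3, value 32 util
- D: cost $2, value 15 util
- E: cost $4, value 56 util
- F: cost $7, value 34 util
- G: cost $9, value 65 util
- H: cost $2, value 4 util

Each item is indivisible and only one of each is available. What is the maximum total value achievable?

223 util

Check high-value combinations within $22:
- A+C+E+G: cost 5+3+4+9=21, value 70+32+56+65=223
- A+D+E+G+H: cost 5+2+4+9+2=22, value 70+15+56+65+4=210
- A+C+D+E+F: cost 5+3+2+4+7=21, value 70+32+15+56+34=207
Best: 223 util.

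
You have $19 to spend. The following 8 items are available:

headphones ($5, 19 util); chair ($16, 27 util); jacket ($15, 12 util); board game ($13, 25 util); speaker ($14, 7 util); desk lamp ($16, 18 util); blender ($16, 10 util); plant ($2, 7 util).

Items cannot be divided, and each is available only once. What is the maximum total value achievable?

Check high-value combinations within $19:
- headphones+board game: cost 5+13=18, value 19+25=44
- chair+plant: cost 16+2=18, value 27+7=34
- board game+plant: cost 13+2=15, value 25+7=32
- chair: cost 16, value 27
Best: 44 util.

44 util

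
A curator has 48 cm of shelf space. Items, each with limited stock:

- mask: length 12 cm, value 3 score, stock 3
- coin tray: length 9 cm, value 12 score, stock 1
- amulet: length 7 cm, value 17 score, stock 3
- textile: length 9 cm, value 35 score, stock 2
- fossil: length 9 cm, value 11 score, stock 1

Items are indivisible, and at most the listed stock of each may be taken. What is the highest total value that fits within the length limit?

133 score

Top feasible selections:
- 1×coin tray + 3×amulet + 2×textile: length 48, value 133
- 3×amulet + 2×textile + 1×fossil: length 48, value 132
Best: 133 score.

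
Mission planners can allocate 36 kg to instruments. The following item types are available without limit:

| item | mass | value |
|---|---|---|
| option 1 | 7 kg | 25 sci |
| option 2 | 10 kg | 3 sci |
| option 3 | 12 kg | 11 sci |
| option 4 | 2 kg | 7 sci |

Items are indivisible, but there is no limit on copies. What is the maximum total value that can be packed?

Best value-per-unit is option 1 at 25/7; filling with it alone gives 5×25 = 125.
Optimal mix: 4×option 1 + 4×option 4 → mass 36, value 128.

128 sci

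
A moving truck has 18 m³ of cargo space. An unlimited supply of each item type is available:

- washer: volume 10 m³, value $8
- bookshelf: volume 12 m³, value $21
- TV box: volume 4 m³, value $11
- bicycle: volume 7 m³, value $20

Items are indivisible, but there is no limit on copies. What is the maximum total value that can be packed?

$51

Best value-per-unit is bicycle at 20/7; filling with it alone gives 2×20 = 40.
Optimal mix: 1×TV box + 2×bicycle → volume 18, value 51.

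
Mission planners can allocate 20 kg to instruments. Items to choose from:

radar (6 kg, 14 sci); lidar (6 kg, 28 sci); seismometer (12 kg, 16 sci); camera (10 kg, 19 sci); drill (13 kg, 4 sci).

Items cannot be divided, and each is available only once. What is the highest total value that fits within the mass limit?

47 sci

This is a 0/1 knapsack; check combinations near the capacity.
- lidar+camera: mass 6+10=16, value 28+19=47
- lidar+seismometer: mass 6+12=18, value 28+16=44
- radar+lidar: mass 6+6=12, value 14+28=42
Best: 47 sci.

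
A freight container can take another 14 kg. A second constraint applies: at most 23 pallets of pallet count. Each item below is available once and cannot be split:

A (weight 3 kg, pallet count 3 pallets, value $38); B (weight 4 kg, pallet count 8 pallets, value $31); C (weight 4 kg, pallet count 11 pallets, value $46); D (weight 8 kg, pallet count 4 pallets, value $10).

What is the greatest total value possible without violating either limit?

Feasible sets respecting both limits:
- A+B+C: weight 11, pallet count 22, value 115
- A+C: weight 7, pallet count 14, value 84
- B+C: weight 8, pallet count 19, value 77
Best: $115.

$115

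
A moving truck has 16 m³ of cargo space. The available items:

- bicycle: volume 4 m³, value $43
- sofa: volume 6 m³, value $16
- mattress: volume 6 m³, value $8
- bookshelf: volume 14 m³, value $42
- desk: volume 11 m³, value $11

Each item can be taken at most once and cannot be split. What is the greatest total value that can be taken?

$67

Check high-value combinations within 16 m³:
- bicycle+sofa+mattress: volume 4+6+6=16, value 43+16+8=67
- bicycle+sofa: volume 4+6=10, value 43+16=59
- bicycle+desk: volume 4+11=15, value 43+11=54
Best: $67.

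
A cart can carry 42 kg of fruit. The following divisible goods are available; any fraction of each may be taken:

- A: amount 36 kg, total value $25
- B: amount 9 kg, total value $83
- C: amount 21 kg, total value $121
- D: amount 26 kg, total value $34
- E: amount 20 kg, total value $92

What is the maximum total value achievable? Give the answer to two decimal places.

Take in order of value per unit:
- B (83/9 per unit): all 9 → value 83, running total 83.00
- C (121/21 per unit): all 21 → value 121, running total 204.00
- E (92/20 per unit): 12 of 20 → value 12×92/20 = 55.2000, running total 259.20
Total 259.20.

259.20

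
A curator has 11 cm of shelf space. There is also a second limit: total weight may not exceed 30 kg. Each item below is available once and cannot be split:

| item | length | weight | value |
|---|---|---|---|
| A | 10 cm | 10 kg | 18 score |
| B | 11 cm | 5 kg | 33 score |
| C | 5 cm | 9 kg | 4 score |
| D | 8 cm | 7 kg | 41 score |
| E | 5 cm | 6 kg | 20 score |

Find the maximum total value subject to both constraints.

41 score

Feasible sets respecting both limits:
- D: length 8, weight 7, value 41
- B: length 11, weight 5, value 33
- C+E: length 10, weight 15, value 24
- E: length 5, weight 6, value 20
Best: 41 score.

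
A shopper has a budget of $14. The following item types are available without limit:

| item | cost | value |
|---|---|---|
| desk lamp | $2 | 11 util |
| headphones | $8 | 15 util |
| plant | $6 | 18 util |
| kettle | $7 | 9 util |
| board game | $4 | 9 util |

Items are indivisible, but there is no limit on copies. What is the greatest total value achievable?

Best value-per-unit is desk lamp at 11/2, and filling with it alone uses cost 7×2=14. No mix of the others beats 7×11 = 77.

77 util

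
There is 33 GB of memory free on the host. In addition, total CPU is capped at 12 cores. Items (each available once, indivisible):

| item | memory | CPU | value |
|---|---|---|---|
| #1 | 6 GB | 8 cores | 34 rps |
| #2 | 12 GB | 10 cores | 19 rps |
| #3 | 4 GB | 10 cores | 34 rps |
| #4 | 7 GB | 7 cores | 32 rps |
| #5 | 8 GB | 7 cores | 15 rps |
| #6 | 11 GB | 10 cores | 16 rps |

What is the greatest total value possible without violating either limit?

34 rps

Feasible sets respecting both limits:
- #1: memory 6, CPU 8, value 34
- #3: memory 4, CPU 10, value 34
- #4: memory 7, CPU 7, value 32
Best: 34 rps.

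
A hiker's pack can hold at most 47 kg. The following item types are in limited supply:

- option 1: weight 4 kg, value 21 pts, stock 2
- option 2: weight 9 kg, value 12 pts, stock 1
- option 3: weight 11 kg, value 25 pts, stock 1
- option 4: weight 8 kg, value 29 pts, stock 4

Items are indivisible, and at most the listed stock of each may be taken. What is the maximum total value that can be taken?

162 pts

Top feasible selections:
- 1×option 1 + 1×option 3 + 4×option 4: weight 47, value 162
- 2×option 1 + 4×option 4: weight 40, value 158
- 2×option 1 + 1×option 3 + 3×option 4: weight 43, value 154
Best: 162 pts.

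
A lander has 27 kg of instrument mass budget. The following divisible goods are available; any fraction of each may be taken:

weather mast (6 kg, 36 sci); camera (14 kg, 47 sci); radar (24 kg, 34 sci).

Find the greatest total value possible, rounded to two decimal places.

Take in order of value per unit:
- weather mast (36/6 per unit): all 6 → value 36, running total 36.00
- camera (47/14 per unit): all 14 → value 47, running total 83.00
- radar (34/24 per unit): 7 of 24 → value 7×34/24 = 9.9167, running total 92.92
Total 92.92.

92.92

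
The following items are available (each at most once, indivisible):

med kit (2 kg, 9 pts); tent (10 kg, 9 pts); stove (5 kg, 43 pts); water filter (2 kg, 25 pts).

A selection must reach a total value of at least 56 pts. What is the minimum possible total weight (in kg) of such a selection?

Subsets with value ≥ 56, sorted by total weight:
- stove+water filter: weight 7, value 68
- med kit+stove+water filter: weight 9, value 77
Minimum weight: 7 kg.

7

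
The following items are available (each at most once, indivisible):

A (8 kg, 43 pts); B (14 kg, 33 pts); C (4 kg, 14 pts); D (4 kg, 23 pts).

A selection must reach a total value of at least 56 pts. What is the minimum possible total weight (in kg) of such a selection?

12

Subsets with value ≥ 56, sorted by total weight:
- A+D: weight 12, value 66
- A+C: weight 12, value 57
Minimum weight: 12 kg.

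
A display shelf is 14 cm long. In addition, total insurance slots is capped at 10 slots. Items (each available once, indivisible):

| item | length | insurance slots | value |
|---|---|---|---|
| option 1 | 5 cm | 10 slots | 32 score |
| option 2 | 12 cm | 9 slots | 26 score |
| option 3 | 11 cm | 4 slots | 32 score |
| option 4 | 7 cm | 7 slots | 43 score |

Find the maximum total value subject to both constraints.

43 score

Feasible sets respecting both limits:
- option 4: length 7, insurance slots 7, value 43
- option 1: length 5, insurance slots 10, value 32
- option 3: length 11, insurance slots 4, value 32
Best: 43 score.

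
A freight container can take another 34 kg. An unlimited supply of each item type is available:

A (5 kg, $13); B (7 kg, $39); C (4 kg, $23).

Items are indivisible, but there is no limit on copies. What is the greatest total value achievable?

$193

Best value-per-unit is C at 23/4; filling with it alone gives 8×23 = 184.
Optimal mix: 2×B + 5×C → weight 34, value 193.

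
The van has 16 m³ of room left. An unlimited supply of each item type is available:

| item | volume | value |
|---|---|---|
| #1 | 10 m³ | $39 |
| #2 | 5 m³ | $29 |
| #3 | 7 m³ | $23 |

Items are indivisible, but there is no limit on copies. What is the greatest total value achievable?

Best value-per-unit is #2 at 29/5, and filling with it alone uses volume 3×5=15. No mix of the others beats 3×29 = 87.

$87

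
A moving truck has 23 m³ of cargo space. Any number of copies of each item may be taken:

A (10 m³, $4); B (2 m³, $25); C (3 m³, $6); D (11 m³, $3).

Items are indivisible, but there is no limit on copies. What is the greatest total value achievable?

Best value-per-unit is B at 25/2, and filling with it alone uses volume 11×2=22. No mix of the others beats 11×25 = 275.

$275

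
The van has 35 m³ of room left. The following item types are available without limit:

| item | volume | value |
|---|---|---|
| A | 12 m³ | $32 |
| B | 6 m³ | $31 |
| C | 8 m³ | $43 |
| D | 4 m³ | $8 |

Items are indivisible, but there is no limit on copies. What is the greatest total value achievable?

Best value-per-unit is C at 43/8; filling with it alone gives 4×43 = 172.
Optimal mix: 3×B + 2×C → volume 34, value 179.

$179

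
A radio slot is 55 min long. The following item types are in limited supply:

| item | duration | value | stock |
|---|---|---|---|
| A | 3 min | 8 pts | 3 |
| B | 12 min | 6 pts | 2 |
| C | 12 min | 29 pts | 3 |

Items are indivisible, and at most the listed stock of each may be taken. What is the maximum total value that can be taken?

111 pts

Best selections within duration 55 and stock limits:
- 3×A + 3×C: duration 45, value 111
- 2×A + 1×B + 3×C: duration 54, value 109
Best: 111 pts.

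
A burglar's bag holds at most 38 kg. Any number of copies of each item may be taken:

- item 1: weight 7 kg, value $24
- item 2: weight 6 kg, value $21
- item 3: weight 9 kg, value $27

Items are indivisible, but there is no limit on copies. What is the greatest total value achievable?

$132

Best value-per-unit is item 2 at 21/6; filling with it alone gives 6×21 = 126.
Optimal mix: 2×item 1 + 4×item 2 → weight 38, value 132.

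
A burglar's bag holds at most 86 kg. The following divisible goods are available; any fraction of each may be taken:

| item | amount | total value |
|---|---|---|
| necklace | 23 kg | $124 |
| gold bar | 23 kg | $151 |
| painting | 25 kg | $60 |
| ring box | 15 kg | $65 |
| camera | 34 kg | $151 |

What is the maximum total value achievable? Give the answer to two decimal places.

452.00

Take in order of value per unit:
- gold bar (151/23 per unit): all 23 → value 151, running total 151.00
- necklace (124/23 per unit): all 23 → value 124, running total 275.00
- camera (151/34 per unit): all 34 → value 151, running total 426.00
- ring box (65/15 per unit): 6 of 15 → value 6×65/15 = 26.0000, running total 452.00
Total 452.00.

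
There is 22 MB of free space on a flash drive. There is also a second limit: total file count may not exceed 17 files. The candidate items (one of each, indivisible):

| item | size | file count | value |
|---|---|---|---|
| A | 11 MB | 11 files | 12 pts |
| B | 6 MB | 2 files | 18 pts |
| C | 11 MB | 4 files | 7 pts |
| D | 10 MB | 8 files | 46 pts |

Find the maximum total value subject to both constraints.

64 pts

Feasible sets respecting both limits:
- B+D: size 16, file count 10, value 64
- C+D: size 21, file count 12, value 53
- D: size 10, file count 8, value 46
Best: 64 pts.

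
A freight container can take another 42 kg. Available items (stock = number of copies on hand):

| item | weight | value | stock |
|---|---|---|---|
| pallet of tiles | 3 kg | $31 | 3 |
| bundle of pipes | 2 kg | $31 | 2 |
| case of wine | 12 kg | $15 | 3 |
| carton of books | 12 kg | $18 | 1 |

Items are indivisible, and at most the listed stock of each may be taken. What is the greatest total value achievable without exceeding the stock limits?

Best selections within weight 42 and stock limits:
- 3×pallet of tiles + 2×bundle of pipes + 1×case of wine + 1×carton of books: weight 37, value 188
- 3×pallet of tiles + 2×bundle of pipes + 2×case of wine: weight 37, value 185
Best: $188.

$188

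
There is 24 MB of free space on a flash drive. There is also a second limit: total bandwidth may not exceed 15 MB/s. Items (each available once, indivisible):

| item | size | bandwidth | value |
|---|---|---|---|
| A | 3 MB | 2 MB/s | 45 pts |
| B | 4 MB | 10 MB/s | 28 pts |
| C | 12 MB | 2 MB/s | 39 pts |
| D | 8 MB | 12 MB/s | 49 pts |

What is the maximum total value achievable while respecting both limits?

Feasible sets respecting both limits:
- A+B+C: size 19, bandwidth 14, value 112
- A+D: size 11, bandwidth 14, value 94
- C+D: size 20, bandwidth 14, value 88
- A+C: size 15, bandwidth 4, value 84
Best: 112 pts.

112 pts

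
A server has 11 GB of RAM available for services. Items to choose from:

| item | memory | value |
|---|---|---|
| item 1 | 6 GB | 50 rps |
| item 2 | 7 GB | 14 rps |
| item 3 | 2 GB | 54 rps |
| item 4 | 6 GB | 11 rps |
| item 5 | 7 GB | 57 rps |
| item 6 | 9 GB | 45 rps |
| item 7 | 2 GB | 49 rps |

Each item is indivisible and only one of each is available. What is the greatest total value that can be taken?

Check high-value combinations within 11 GB:
- item 3+item 5+item 7: memory 2+7+2=11, value 54+57+49=160
- item 1+item 3+item 7: memory 6+2+2=10, value 50+54+49=153
- item 2+item 3+item 7: memory 7+2+2=11, value 14+54+49=117
Best: 160 rps.

160 rps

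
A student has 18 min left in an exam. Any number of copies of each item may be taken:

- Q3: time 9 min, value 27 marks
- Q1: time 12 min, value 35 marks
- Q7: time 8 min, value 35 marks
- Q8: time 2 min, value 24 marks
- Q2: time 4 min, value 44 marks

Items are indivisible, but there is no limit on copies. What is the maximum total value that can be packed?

216 marks

Best value-per-unit is Q8 at 24/2, and filling with it alone uses time 9×2=18. No mix of the others beats 9×24 = 216.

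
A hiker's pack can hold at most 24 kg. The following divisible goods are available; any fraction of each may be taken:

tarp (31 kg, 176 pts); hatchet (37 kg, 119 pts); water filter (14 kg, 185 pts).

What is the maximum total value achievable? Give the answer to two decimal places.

241.77

Take in order of value per unit:
- water filter (185/14 per unit): all 14 → value 185, running total 185.00
- tarp (176/31 per unit): 10 of 31 → value 10×176/31 = 56.7742, running total 241.77
Total 241.77.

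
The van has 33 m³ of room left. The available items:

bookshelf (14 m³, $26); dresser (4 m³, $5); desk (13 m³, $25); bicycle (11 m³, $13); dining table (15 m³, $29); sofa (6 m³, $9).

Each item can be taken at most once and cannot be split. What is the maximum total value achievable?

$60

Check high-value combinations within 33 m³:
- bookshelf+dresser+dining table: volume 14+4+15=33, value 26+5+29=60
- bookshelf+desk+sofa: volume 14+13+6=33, value 26+25+9=60
- dresser+desk+dining table: volume 4+13+15=32, value 5+25+29=59
Best: $60.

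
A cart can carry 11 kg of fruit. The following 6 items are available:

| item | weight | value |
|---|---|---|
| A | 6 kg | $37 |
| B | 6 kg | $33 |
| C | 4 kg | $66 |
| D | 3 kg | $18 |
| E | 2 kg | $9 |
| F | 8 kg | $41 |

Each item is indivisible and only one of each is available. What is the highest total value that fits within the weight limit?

$103

Check high-value combinations within 11 kg:
- A+C: weight 6+4=10, value 37+66=103
- B+C: weight 6+4=10, value 33+66=99
- C+D+E: weight 4+3+2=9, value 66+18+9=93
- C+D: weight 4+3=7, value 66+18=84
- C+E: weight 4+2=6, value 66+9=75
Best: $103.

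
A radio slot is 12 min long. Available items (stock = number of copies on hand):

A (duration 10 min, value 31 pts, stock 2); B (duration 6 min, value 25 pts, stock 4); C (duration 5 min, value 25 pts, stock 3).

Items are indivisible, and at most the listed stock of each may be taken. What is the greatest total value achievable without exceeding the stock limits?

50 pts

Top feasible selections:
- 2×C: duration 10, value 50
- 1×B + 1×C: duration 11, value 50
- 2×B: duration 12, value 50
Best: 50 pts.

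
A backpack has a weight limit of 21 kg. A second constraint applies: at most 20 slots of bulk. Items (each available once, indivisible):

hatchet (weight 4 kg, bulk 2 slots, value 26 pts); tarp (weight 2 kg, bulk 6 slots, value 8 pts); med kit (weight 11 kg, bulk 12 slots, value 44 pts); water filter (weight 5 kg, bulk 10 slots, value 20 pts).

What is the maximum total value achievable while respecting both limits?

78 pts

Feasible sets respecting both limits:
- hatchet+tarp+med kit: weight 17, bulk 20, value 78
- hatchet+med kit: weight 15, bulk 14, value 70
- hatchet+tarp+water filter: weight 11, bulk 18, value 54
Best: 78 pts.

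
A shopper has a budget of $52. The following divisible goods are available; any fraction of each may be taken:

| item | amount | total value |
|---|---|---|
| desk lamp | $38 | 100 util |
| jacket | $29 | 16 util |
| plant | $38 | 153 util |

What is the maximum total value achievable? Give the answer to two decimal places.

Take in order of value per unit:
- plant (153/38 per unit): all 38 → value 153, running total 153.00
- desk lamp (100/38 per unit): 14 of 38 → value 14×100/38 = 36.8421, running total 189.84
Total 189.84.

189.84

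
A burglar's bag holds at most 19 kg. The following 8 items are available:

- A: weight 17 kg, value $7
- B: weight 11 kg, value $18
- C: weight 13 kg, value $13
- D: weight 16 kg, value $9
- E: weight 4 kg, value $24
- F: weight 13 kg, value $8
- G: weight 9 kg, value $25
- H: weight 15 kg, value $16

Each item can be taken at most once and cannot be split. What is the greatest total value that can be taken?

This is a 0/1 knapsack; check combinations near the capacity.
- E+G: weight 4+9=13, value 24+25=49
- B+E: weight 11+4=15, value 18+24=42
- E+H: weight 4+15=19, value 24+16=40
- C+E: weight 13+4=17, value 13+24=37
- E+F: weight 4+13=17, value 24+8=32
Best: $49.

$49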